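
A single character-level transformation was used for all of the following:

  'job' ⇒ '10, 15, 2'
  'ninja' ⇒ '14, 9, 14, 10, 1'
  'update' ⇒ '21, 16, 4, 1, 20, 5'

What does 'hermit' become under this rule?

j is letter #10 and maps to 10: an offset of 0. Letters become their 1-indexed alphabet positions: a=1 … z=26.
On hermit: h=8→8, e=5→5, r=18→18, m=13→13, i=9→9, t=20→20.

8, 5, 18, 13, 9, 20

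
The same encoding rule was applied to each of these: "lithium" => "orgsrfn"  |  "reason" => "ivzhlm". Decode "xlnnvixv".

Each pair mirrors across the alphabet (l↔o, i↔r, t↔g): positions sum to 25. This is the alphabet-reversal cipher (Atbash): a becomes z, b becomes y, etc.
Undoing it on xlnnvixv: x↔c, l↔o, n↔m, n↔m, v↔e, i↔r, x↔c, v↔e.

commerce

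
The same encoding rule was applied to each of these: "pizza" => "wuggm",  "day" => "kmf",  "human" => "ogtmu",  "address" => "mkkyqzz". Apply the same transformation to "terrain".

Vowels shift forward by 12 and consonants shift forward by 7.
On terrain: t(cons)+7=a, e(vowel)+12=q, r(cons)+7=y, r(cons)+7=y, a(vowel)+12=m, i(vowel)+12=u, n(cons)+7=u.

aqyymuu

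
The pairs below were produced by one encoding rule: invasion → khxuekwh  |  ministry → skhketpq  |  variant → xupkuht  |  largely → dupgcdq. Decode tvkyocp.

i(8)→k(10) and n(13)→h(7) fit y≡15x+20 (mod 26); the inverse of 15 mod 26 is 7. This is an affine cipher: with a=0,…,z=25, each position x becomes (15x+20) mod 26.
Decoding tvkyocp: t(19)→7·(19−20)≡19=t; v(21)→7·(21−20)≡7=h; k(10)→7·(10−20)≡8=i; y(24)→7·(24−20)≡2=c; o(14)→7·(14−20)≡10=k; c(2)→7·(2−20)≡4=e; p(15)→7·(15−20)≡17=r (all mod 26).

thicker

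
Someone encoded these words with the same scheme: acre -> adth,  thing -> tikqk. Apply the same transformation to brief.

bskhj

The shift increases by 1 at each position, starting from +0: 0, 1, 2, ….
Applying it to brief: b+0=b, r+1=s, i+2=k, e+3=h, f+4=j.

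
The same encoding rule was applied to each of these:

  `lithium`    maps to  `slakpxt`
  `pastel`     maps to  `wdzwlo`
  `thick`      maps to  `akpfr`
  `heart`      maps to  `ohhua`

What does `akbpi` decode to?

thumb

Shifts by position in lithium: pos 0: l→s (+7), pos 1: i→l (+3), pos 2: t→a (+7), pos 3: h→k (+3) — repeating every 2. The shifts repeat in a cycle of length 2: positions 0,1,… shift by +7, +3, then the pattern repeats.
Reversing it on akbpi: a−7=t, k−3=h, b−7=u, p−3=m, i−7=b.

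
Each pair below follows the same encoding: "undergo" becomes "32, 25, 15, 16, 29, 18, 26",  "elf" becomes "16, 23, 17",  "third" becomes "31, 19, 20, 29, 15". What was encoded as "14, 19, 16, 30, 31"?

u is letter #21 and maps to 32: an offset of 11. Each letter is replaced by its alphabet position (a=1..z=26) + 11.
Reversing it on 14, 19, 16, 30, 31: 14→(14−11)÷1=3=c, 19→(19−11)÷1=8=h, 16→(16−11)÷1=5=e, 30→(30−11)÷1=19=s, 31→(31−11)÷1=20=t.

chest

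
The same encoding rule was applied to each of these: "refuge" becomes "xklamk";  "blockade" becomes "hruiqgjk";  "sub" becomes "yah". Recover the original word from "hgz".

Compare letters: r→x is +6, e→k is +6, f→l is +6 — a constant shift. Every letter moves 6 places later in the alphabet, wrapping around z→a.
Undoing it on hgz: h−6=b, g−6=a, z−6=t.

bat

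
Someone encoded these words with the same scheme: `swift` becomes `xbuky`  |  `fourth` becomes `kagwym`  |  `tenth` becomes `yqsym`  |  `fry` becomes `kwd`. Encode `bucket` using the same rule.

gghpqy

The shift depends on letter class: consonant s→x is +5, but vowel i→u is +12. Two shifts are in play — +12 for a/e/i/o/u, +5 for every other letter.
Applying it to bucket: b(cons)+5=g, u(vowel)+12=g, c(cons)+5=h, k(cons)+5=p, e(vowel)+12=q, t(cons)+5=y.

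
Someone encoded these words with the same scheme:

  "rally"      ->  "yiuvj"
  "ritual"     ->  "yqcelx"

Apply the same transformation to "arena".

In rally: r→y is +7, a→i is +8, l→u is +9, l→v is +10 — the shift increases by 1 each position. Each letter shifts forward by (position + 7), i.e. 7, 8, 9, … — the shift grows by one for each successive letter.
On arena: a+7=h, r+8=z, e+9=n, n+10=x, a+11=l.

hznxl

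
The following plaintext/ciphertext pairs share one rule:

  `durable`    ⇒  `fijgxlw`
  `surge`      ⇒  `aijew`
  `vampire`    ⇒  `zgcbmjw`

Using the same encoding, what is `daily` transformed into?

fgmly

d(3)→f(5) and u(20)→i(8) fit y≡17x+6 (mod 26); the inverse of 17 mod 26 is 23. Each letter's alphabet position (a=0..z=25) is mapped through 17·x+6 mod 26 — an affine cipher.
On daily: d(3)→17·3+6≡5=f; a(0)→17·0+6≡6=g; i(8)→17·8+6≡12=m; l(11)→17·11+6≡11=l; y(24)→17·24+6≡24=y (all mod 26).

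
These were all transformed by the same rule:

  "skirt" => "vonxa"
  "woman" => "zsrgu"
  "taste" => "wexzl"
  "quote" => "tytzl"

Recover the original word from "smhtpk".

The shift increases by 1 at each position, starting from +3: 3, 4, 5, ….
Decoding smhtpk: s−3=p, m−4=i, h−5=c, t−6=n, p−7=i, k−8=c.

picnic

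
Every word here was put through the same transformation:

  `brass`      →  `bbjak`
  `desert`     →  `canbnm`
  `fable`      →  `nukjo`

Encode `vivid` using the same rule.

Two steps: reverse the string, then apply a Caesar shift of +9.
Applying it to vivid: reverse → diviv; then shift: d+9=m, i+9=r, v+9=e, i+9=r, v+9=e.

mrere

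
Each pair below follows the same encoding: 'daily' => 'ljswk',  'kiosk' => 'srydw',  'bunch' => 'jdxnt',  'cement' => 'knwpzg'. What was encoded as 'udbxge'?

In daily: d→l is +8, a→j is +9, i→s is +10, l→w is +11 — the shift increases by 1 each position. Each letter shifts forward by (position + 8), i.e. 8, 9, 10, … — the shift grows by one for each successive letter.
Undoing it on udbxge: u−8=m, d−9=u, b−10=r, x−11=m, g−12=u, e−13=r.

murmur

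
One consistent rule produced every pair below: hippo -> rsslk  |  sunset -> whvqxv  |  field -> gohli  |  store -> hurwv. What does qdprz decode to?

The output letters match the input read backwards, each shifted +3: hippo reversed is oppih. The word is reversed, then every letter is shifted forward by 3.
Reversing it on qdprz: shift back: q−3=n, d−3=a, p−3=m, r−3=o, z−3=w → namow; then reverse → woman.

woman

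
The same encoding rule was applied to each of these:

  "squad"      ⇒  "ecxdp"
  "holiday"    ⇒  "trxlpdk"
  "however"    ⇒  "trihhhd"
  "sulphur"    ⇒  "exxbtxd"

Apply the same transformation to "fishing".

rletlzs

The shift depends on letter class: consonant s→e is +12, but vowel u→x is +3. Vowels shift forward by 3 and consonants shift forward by 12.
For fishing: f(cons)+12=r, i(vowel)+3=l, s(cons)+12=e, h(cons)+12=t, i(vowel)+3=l, n(cons)+12=z, g(cons)+12=s.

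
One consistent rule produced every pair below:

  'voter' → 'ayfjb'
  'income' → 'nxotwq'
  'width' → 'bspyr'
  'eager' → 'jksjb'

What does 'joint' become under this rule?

Shifts by position in voter: pos 0: v→a (+5), pos 1: o→y (+10), pos 2: t→f (+12), pos 3: e→j (+5), pos 4: r→b (+10) — repeating every 3. The shifts repeat in a cycle of length 3: positions 0,1,… shift by +5, +10, +12, then the pattern repeats.
Applying it to joint: j+5=o, o+10=y, i+12=u, n+5=s, t+10=d.

oyusd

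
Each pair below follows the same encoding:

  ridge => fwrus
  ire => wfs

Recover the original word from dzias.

plume

Compare letters: r→f is +14, i→w is +14, d→r is +14 — a constant shift. Every letter moves 14 places later in the alphabet, wrapping around z→a.
Decoding dzias: d−14=p, z−14=l, i−14=u, a−14=m, s−14=e.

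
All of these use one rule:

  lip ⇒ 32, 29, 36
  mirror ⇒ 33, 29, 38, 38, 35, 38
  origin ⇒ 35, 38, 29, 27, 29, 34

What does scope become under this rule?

39, 23, 35, 36, 25

l is letter #12 and maps to 32: an offset of 20. The number is (letter's place in the alphabet, a=1) + 20.
On scope: s=19→39, c=3→23, o=15→35, p=16→36, e=5→25.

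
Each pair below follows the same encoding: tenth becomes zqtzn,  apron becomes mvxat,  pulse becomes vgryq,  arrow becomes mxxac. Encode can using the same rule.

Two shifts are in play — +12 for a/e/i/o/u, +6 for every other letter.
For can: c(cons)+6=i, a(vowel)+12=m, n(cons)+6=t.

imt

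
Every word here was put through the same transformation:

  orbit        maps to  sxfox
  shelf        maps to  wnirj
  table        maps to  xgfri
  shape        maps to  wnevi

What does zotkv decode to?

Shifts by position in orbit: pos 0: o→s (+4), pos 1: r→x (+6), pos 2: b→f (+4), pos 3: i→o (+6) — repeating every 2. It's a Vigenère-style cipher with numeric key [4,6]: position i shifts by key[i mod 2].
Reversing it on zotkv: z−4=v, o−6=i, t−4=p, k−6=e, v−4=r.

viper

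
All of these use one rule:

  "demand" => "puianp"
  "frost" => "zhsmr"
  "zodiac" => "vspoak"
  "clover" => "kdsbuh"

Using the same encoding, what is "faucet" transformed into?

d(3)→p(15) and e(4)→u(20) fit y≡5x+0 (mod 26); the inverse of 5 mod 26 is 21. Treating letters as 0–25, the rule is x ↦ 5x + 0 (mod 26).
Applying it to faucet: f(5)→5·5+0≡25=z; a(0)→5·0+0≡0=a; u(20)→5·20+0≡22=w; c(2)→5·2+0≡10=k; e(4)→5·4+0≡20=u; t(19)→5·19+0≡17=r (all mod 26).

zawkur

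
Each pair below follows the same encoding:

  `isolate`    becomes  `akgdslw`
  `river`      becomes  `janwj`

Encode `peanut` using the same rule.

Every letter moves 18 places later in the alphabet, wrapping around z→a.
For peanut: p+18=h, e+18=w, a+18=s, n+18=f, u+18=m, t+18=l.

hwsfml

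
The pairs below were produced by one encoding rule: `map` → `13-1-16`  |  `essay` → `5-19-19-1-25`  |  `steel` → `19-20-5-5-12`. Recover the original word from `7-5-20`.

m is letter #13 and maps to 13: an offset of 0. Each letter is replaced by its alphabet position (a=1, b=2, …, z=26).
Reversing it on 7-5-20: 7=g, 5=e, 20=t.

get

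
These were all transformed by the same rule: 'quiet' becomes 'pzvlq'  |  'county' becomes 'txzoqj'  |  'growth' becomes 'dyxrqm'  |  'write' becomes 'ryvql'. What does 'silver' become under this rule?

q(16)→p(15) and u(20)→z(25) fit y≡9x+1 (mod 26); the inverse of 9 mod 26 is 3. Each letter's alphabet position (a=0..z=25) is mapped through 9·x+1 mod 26 — an affine cipher.
For silver: s(18)→9·18+1≡7=h; i(8)→9·8+1≡21=v; l(11)→9·11+1≡22=w; v(21)→9·21+1≡8=i; e(4)→9·4+1≡11=l; r(17)→9·17+1≡24=y (all mod 26).

hvwily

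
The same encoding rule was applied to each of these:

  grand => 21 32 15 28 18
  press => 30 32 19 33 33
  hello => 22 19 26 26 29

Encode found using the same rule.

The number is (letter's place in the alphabet, a=1) + 14.
For found: f=6→20, o=15→29, u=21→35, n=14→28, d=4→18.

20 29 35 28 18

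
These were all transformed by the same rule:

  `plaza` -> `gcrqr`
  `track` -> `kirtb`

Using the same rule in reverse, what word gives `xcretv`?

Compare letters: p→g is +17, l→c is +17, a→r is +17 — a constant shift. Every letter moves 17 places later in the alphabet, wrapping around z→a.
Decoding xcretv: x−17=g, c−17=l, r−17=a, e−17=n, t−17=c, v−17=e.

glance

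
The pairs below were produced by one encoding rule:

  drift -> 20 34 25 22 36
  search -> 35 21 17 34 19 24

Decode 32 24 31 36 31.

photo

d is letter #4 and maps to 20: an offset of 16. Each letter is replaced by its alphabet position (a=1..z=26) + 16.
Decoding 32 24 31 36 31: 32→(32−16)÷1=16=p, 24→(24−16)÷1=8=h, 31→(31−16)÷1=15=o, 36→(36−16)÷1=20=t, 31→(31−16)÷1=15=o.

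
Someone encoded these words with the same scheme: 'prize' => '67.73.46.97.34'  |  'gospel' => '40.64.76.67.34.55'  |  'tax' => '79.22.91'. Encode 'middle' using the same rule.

p(#16)→67 and r(#18)→73: differences scale by 3, so n = 3·pos + 19. The formula is n = 3×(alphabet index, a=1) + 19.
For middle: m=13→58, i=9→46, d=4→31, d=4→31, l=12→55, e=5→34.

58.46.31.31.55.34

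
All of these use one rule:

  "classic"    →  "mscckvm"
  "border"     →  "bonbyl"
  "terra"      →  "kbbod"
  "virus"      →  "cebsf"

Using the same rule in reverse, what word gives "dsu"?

kit

Two steps: reverse the string, then apply a Caesar shift of +10.
Decoding dsu: shift back: d−10=t, s−10=i, u−10=k → tik; then reverse → kit.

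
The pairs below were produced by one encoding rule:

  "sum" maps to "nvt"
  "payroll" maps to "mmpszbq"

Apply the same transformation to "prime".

The output letters match the input read backwards, each shifted +1: sum reversed is mus. Read the word backwards and shift each letter +1.
On prime: reverse → emirp; then shift: e+1=f, m+1=n, i+1=j, r+1=s, p+1=q.

fnjsq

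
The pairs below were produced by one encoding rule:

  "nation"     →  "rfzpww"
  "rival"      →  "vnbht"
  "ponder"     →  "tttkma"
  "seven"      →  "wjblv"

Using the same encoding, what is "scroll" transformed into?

In nation: n→r is +4, a→f is +5, t→z is +6, i→p is +7 — the shift increases by 1 each position. Each letter shifts forward by (position + 4), i.e. 4, 5, 6, … — the shift grows by one for each successive letter.
Applying it to scroll: s+4=w, c+5=h, r+6=x, o+7=v, l+8=t, l+9=u.

whxvtu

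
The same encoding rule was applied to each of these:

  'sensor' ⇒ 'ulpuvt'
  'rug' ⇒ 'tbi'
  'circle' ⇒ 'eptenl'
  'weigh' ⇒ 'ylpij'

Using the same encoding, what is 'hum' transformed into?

jbo

The shift depends on letter class: consonant s→u is +2, but vowel e→l is +7. The rule splits by letter class: vowels +7, consonants +2.
On hum: h(cons)+2=j, u(vowel)+7=b, m(cons)+2=o.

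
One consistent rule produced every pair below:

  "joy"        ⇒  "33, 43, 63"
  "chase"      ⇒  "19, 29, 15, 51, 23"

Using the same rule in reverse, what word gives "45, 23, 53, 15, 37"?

With a=1..z=26, the number is 2·pos + 13.
Decoding 45, 23, 53, 15, 37: 45→(45−13)÷2=16=p, 23→(23−13)÷2=5=e, 53→(53−13)÷2=20=t, 15→(15−13)÷2=1=a, 37→(37−13)÷2=12=l.

petal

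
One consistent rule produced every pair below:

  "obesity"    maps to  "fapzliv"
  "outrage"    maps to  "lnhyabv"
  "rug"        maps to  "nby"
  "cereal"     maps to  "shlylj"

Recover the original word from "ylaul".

The output letters match the input read backwards, each shifted +7: obesity reversed is ytisebo. Two steps: reverse the string, then apply a Caesar shift of +7.
Reversing it on ylaul: shift back: y−7=r, l−7=e, a−7=t, u−7=n, l−7=e → retne; then reverse → enter.

enter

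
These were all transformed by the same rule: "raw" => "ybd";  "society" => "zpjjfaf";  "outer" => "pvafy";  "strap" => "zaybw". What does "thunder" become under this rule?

aovukfy

The shift depends on letter class: consonant r→y is +7, but vowel a→b is +1. The rule splits by letter class: vowels +1, consonants +7.
For thunder: t(cons)+7=a, h(cons)+7=o, u(vowel)+1=v, n(cons)+7=u, d(cons)+7=k, e(vowel)+1=f, r(cons)+7=y.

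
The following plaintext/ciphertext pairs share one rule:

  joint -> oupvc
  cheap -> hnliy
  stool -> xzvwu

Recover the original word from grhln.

In joint: j→o is +5, o→u is +6, i→p is +7, n→v is +8 — the shift increases by 1 each position. Each letter shifts forward by (position + 5), i.e. 5, 6, 7, … — the shift grows by one for each successive letter.
Decoding grhln: g−5=b, r−6=l, h−7=a, l−8=d, n−9=e.

blade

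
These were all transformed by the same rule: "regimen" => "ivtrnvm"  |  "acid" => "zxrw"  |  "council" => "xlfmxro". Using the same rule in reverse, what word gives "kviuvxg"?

perfect

Each pair mirrors across the alphabet (r↔i, e↔v, g↔t): positions sum to 25. Letters are reflected about the middle of the alphabet (position → 25−position): Atbash.
Reversing it on kviuvxg: k↔p, v↔e, i↔r, u↔f, v↔e, x↔c, g↔t.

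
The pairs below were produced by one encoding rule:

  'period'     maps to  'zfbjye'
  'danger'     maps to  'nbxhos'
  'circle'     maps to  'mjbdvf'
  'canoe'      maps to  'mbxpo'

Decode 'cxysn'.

sword

Shifts by position in period: pos 0: p→z (+10), pos 1: e→f (+1), pos 2: r→b (+10), pos 3: i→j (+1) — repeating every 2. It's a Vigenère-style cipher with numeric key [10,1]: position i shifts by key[i mod 2].
Decoding cxysn: c−10=s, x−1=w, y−10=o, s−1=r, n−10=d.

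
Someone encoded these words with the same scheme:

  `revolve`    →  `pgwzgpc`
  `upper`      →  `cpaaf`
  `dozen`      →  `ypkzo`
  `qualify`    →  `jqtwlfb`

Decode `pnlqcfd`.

Two steps: reverse the string, then apply a Caesar shift of +11.
Decoding pnlqcfd: shift back: p−11=e, n−11=c, l−11=a, q−11=f, c−11=r, f−11=u, d−11=s → ecafrus; then reverse → surface.

surface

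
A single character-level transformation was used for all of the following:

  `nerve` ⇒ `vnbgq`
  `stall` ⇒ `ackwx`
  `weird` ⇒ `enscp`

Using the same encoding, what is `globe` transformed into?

In nerve: n→v is +8, e→n is +9, r→b is +10, v→g is +11 — the shift increases by 1 each position. The shift increases by 1 at each position, starting from +8: 8, 9, 10, ….
Applying it to globe: g+8=o, l+9=u, o+10=y, b+11=m, e+12=q.

ouymq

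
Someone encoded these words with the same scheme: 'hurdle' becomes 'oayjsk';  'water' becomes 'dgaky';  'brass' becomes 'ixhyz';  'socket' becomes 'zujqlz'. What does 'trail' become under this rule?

Shifts by position in hurdle: pos 0: h→o (+7), pos 1: u→a (+6), pos 2: r→y (+7), pos 3: d→j (+6) — repeating every 2. The shifts repeat in a cycle of length 2: positions 0,1,… shift by +7, +6, then the pattern repeats.
Applying it to trail: t+7=a, r+6=x, a+7=h, i+6=o, l+7=s.

axhos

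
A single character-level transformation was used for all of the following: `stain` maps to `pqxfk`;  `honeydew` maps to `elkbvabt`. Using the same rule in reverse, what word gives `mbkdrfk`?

penguin

This is a Caesar cipher with shift 23.
Reversing it on mbkdrfk: m−23=p, b−23=e, k−23=n, d−23=g, r−23=u, f−23=i, k−23=n.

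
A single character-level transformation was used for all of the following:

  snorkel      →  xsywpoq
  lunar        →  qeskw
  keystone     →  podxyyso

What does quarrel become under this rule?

vekwwoq

The shift depends on letter class: consonant s→x is +5, but vowel o→y is +10. Vowels shift forward by 10 and consonants shift forward by 5.
Applying it to quarrel: q(cons)+5=v, u(vowel)+10=e, a(vowel)+10=k, r(cons)+5=w, r(cons)+5=w, e(vowel)+10=o, l(cons)+5=q.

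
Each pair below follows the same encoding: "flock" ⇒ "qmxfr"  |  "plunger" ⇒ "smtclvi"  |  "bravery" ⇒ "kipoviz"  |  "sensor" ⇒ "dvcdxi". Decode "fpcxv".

canoe

f(5)→q(16) and l(11)→m(12) fit y≡21x+15 (mod 26); the inverse of 21 mod 26 is 5. Treating letters as 0–25, the rule is x ↦ 21x + 15 (mod 26).
Undoing it on fpcxv: f(5)→5·(5−15)≡2=c; p(15)→5·(15−15)≡0=a; c(2)→5·(2−15)≡13=n; x(23)→5·(23−15)≡14=o; v(21)→5·(21−15)≡4=e (all mod 26).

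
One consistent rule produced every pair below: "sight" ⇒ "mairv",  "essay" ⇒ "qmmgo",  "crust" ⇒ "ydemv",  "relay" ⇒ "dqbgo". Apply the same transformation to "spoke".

s(18)→m(12) and i(8)→a(0) fit y≡9x+6 (mod 26); the inverse of 9 mod 26 is 3. This is an affine cipher: with a=0,…,z=25, each position x becomes (9x+6) mod 26.
For spoke: s(18)→9·18+6≡12=m; p(15)→9·15+6≡11=l; o(14)→9·14+6≡2=c; k(10)→9·10+6≡18=s; e(4)→9·4+6≡16=q (all mod 26).

mlcsq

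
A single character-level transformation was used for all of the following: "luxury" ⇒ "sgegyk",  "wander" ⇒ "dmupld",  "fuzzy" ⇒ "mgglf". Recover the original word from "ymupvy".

random

Shifts by position in luxury: pos 0: l→s (+7), pos 1: u→g (+12), pos 2: x→e (+7), pos 3: u→g (+12) — repeating every 2. It's a Vigenère-style cipher with numeric key [7,12]: position i shifts by key[i mod 2].
Reversing it on ymupvy: y−7=r, m−12=a, u−7=n, p−12=d, v−7=o, y−12=m.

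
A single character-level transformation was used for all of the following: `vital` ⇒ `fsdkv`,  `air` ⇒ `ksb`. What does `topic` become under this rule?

dyzsm

Compare letters: v→f is +10, i→s is +10, t→d is +10 — a constant shift. Each letter is shifted forward by 10 in the alphabet (a Caesar shift of +10).
For topic: t+10=d, o+10=y, p+10=z, i+10=s, c+10=m.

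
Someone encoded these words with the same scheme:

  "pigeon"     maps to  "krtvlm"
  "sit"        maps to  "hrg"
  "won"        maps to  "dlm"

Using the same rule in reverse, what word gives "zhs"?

Each pair mirrors across the alphabet (p↔k, i↔r, g↔t): positions sum to 25. Letters are reflected about the middle of the alphabet (position → 25−position): Atbash.
Reversing it on zhs: z↔a, h↔s, s↔h.

ash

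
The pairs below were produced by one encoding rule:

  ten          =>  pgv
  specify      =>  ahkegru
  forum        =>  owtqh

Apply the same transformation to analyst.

The output letters match the input read backwards, each shifted +2: ten reversed is net. The word is reversed, then every letter is shifted forward by 2.
On analyst: reverse → tsylana; then shift: t+2=v, s+2=u, y+2=a, l+2=n, a+2=c, n+2=p, a+2=c.

vuancpc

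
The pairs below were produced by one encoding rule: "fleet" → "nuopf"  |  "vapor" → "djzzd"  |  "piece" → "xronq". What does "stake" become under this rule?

ackvq

The shift increases by 1 at each position, starting from +8: 8, 9, 10, ….
For stake: s+8=a, t+9=c, a+10=k, k+11=v, e+12=q.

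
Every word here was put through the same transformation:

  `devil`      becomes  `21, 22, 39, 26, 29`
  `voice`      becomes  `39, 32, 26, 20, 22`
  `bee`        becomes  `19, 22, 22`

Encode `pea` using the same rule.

33, 22, 18

d is letter #4 and maps to 21: an offset of 17. The number is (letter's place in the alphabet, a=1) + 17.
On pea: p=16→33, e=5→22, a=1→18.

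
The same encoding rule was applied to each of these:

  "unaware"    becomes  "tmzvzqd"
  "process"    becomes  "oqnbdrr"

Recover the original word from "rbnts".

It's a constant shift of +25 (ROT25).
Reversing it on rbnts: r−25=s, b−25=c, n−25=o, t−25=u, s−25=t.

scout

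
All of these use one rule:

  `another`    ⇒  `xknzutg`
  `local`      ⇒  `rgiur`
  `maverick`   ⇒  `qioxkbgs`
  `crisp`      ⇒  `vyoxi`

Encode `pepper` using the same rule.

The output letters match the input read backwards, each shifted +6: another reversed is rehtona. Two steps: reverse the string, then apply a Caesar shift of +6.
On pepper: reverse → reppep; then shift: r+6=x, e+6=k, p+6=v, p+6=v, e+6=k, p+6=v.

xkvvkv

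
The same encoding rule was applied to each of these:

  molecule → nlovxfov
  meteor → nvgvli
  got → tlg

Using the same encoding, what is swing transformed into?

Each pair mirrors across the alphabet (m↔n, o↔l, l↔o): positions sum to 25. Each letter is replaced by its mirror in the alphabet: a↔z, b↔y, c↔x, and so on (the Atbash cipher).
For swing: s↔h, w↔d, i↔r, n↔m, g↔t.

hdrmt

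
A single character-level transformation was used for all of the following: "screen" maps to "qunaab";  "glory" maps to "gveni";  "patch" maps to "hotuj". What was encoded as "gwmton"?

s(18)→q(16) and c(2)→u(20) fit y≡3x+14 (mod 26); the inverse of 3 mod 26 is 9. Each letter's alphabet position (a=0..z=25) is mapped through 3·x+14 mod 26 — an affine cipher.
Undoing it on gwmton: g(6)→9·(6−14)≡6=g; w(22)→9·(22−14)≡20=u; m(12)→9·(12−14)≡8=i; t(19)→9·(19−14)≡19=t; o(14)→9·(14−14)≡0=a; n(13)→9·(13−14)≡17=r (all mod 26).

guitar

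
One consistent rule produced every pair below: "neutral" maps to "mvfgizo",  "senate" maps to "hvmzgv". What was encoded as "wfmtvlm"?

dungeon

Each pair mirrors across the alphabet (n↔m, e↔v, u↔f): positions sum to 25. Letters are reflected about the middle of the alphabet (position → 25−position): Atbash.
Reversing it on wfmtvlm: w↔d, f↔u, m↔n, t↔g, v↔e, l↔o, m↔n.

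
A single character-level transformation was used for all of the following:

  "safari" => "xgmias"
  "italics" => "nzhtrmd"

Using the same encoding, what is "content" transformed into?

huubnxe

Letter i (0-indexed) is shifted by i+5, so successive shifts are 5, 6, 7, ….
Applying it to content: c+5=h, o+6=u, n+7=u, t+8=b, e+9=n, n+10=x, t+11=e.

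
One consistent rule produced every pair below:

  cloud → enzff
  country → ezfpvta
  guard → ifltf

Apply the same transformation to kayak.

mlalm

The shift depends on letter class: consonant c→e is +2, but vowel o→z is +11. Two shifts are in play — +11 for a/e/i/o/u, +2 for every other letter.
Applying it to kayak: k(cons)+2=m, a(vowel)+11=l, y(cons)+2=a, a(vowel)+11=l, k(cons)+2=m.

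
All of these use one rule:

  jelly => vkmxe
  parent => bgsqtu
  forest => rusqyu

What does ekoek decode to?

sense

Shifts by position in jelly: pos 0: j→v (+12), pos 1: e→k (+6), pos 2: l→m (+1), pos 3: l→x (+12), pos 4: y→e (+6) — repeating every 3. It's a Vigenère-style cipher with numeric key [12,6,1]: position i shifts by key[i mod 3].
Decoding ekoek: e−12=s, k−6=e, o−1=n, e−12=s, k−6=e.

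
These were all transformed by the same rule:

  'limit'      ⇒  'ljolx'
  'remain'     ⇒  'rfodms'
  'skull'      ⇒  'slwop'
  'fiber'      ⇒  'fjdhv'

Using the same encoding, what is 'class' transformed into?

cmcvw

Letter i (0-indexed) is shifted by i+0, so successive shifts are 0, 1, 2, ….
For class: c+0=c, l+1=m, a+2=c, s+3=v, s+4=w.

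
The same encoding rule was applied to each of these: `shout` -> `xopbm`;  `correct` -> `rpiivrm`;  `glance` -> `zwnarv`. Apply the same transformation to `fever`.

kvqvi

s(18)→x(23) and h(7)→o(14) fit y≡15x+13 (mod 26); the inverse of 15 mod 26 is 7. This is an affine cipher: with a=0,…,z=25, each position x becomes (15x+13) mod 26.
On fever: f(5)→15·5+13≡10=k; e(4)→15·4+13≡21=v; v(21)→15·21+13≡16=q; e(4)→15·4+13≡21=v; r(17)→15·17+13≡8=i (all mod 26).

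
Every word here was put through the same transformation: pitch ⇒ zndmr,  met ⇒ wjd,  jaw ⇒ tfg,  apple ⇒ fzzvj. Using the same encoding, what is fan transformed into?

Vowels shift forward by 5 and consonants shift forward by 10.
For fan: f(cons)+10=p, a(vowel)+5=f, n(cons)+10=x.

pfx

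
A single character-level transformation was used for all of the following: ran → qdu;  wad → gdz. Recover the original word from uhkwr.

The output letters match the input read backwards, each shifted +3: ran reversed is nar. Read the word backwards and shift each letter +3.
Reversing it on uhkwr: shift back: u−3=r, h−3=e, k−3=h, w−3=t, r−3=o → rehto; then reverse → other.

other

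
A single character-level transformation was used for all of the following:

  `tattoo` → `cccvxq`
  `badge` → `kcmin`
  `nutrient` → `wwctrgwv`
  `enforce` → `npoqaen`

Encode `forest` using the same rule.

oqagbv

It's a Vigenère-style cipher with numeric key [9,2]: position i shifts by key[i mod 2].
Applying it to forest: f+9=o, o+2=q, r+9=a, e+2=g, s+9=b, t+2=v.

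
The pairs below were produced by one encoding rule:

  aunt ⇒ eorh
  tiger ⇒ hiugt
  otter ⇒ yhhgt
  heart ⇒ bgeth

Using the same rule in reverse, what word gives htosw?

Each letter's alphabet position (a=0..z=25) is mapped through 7·x+4 mod 26 — an affine cipher.
Reversing it on htosw: h(7)→15·(7−4)≡19=t; t(19)→15·(19−4)≡17=r; o(14)→15·(14−4)≡20=u; s(18)→15·(18−4)≡2=c; w(22)→15·(22−4)≡10=k (all mod 26).

truck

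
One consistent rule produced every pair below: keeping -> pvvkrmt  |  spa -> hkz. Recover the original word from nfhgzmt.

mustang

Each letter is replaced by its mirror in the alphabet: a↔z, b↔y, c↔x, and so on (the Atbash cipher).
Decoding nfhgzmt: n↔m, f↔u, h↔s, g↔t, z↔a, m↔n, t↔g.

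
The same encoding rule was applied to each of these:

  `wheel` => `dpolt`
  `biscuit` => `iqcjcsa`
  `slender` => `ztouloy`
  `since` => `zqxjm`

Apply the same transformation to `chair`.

Shifts by position in wheel: pos 0: w→d (+7), pos 1: h→p (+8), pos 2: e→o (+10), pos 3: e→l (+7), pos 4: l→t (+8) — repeating every 3. A repeating key of period 3 is used — shifts +7, +8, +10 over and over.
For chair: c+7=j, h+8=p, a+10=k, i+7=p, r+8=z.

jpkpz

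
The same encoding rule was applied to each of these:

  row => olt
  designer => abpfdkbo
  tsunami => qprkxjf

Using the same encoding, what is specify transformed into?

Compare letters: r→o is +23, o→l is +23, w→t is +23 — a constant shift. This is a Caesar cipher with shift 23.
On specify: s+23=p, p+23=m, e+23=b, c+23=z, i+23=f, f+23=c, y+23=v.

pmbzfcv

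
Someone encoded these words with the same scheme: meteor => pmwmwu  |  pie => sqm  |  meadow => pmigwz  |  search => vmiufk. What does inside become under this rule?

The shift depends on letter class: consonant m→p is +3, but vowel e→m is +8. Vowels shift forward by 8 and consonants shift forward by 3.
Applying it to inside: i(vowel)+8=q, n(cons)+3=q, s(cons)+3=v, i(vowel)+8=q, d(cons)+3=g, e(vowel)+8=m.

qqvqgm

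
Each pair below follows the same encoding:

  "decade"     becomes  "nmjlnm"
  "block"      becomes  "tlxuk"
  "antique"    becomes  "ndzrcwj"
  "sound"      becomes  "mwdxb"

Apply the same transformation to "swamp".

yvjfb

The word is reversed, then every letter is shifted forward by 9.
For swamp: reverse → pmaws; then shift: p+9=y, m+9=v, a+9=j, w+9=f, s+9=b.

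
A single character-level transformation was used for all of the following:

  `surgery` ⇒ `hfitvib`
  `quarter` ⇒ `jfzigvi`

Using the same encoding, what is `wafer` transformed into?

dzuvi

Each pair mirrors across the alphabet (s↔h, u↔f, r↔i): positions sum to 25. Letters are reflected about the middle of the alphabet (position → 25−position): Atbash.
For wafer: w↔d, a↔z, f↔u, e↔v, r↔i.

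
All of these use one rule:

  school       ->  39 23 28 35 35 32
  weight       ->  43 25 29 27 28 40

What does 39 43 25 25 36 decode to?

sweep

Each letter is replaced by its alphabet position (a=1..z=26) + 20.
Undoing it on 39 43 25 25 36: 39→(39−20)÷1=19=s, 43→(43−20)÷1=23=w, 25→(25−20)÷1=5=e, 25→(25−20)÷1=5=e, 36→(36−20)÷1=16=p.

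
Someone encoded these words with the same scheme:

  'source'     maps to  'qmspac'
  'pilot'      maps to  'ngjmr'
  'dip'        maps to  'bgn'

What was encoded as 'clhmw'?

enjoy

Compare letters: s→q is +24, o→m is +24, u→s is +24 — a constant shift. Each letter is shifted forward by 24 in the alphabet (a Caesar shift of +24).
Undoing it on clhmw: c−24=e, l−24=n, h−24=j, m−24=o, w−24=y.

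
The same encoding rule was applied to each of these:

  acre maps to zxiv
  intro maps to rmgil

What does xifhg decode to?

crust

Each letter is replaced by its mirror in the alphabet: a↔z, b↔y, c↔x, and so on (the Atbash cipher).
Reversing it on xifhg: x↔c, i↔r, f↔u, h↔s, g↔t.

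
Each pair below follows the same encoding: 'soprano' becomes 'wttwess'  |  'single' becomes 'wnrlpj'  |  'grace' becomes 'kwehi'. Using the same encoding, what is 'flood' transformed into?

Shifts by position in soprano: pos 0: s→w (+4), pos 1: o→t (+5), pos 2: p→t (+4), pos 3: r→w (+5) — repeating every 2. It's a Vigenère-style cipher with numeric key [4,5]: position i shifts by key[i mod 2].
On flood: f+4=j, l+5=q, o+4=s, o+5=t, d+4=h.

jqsth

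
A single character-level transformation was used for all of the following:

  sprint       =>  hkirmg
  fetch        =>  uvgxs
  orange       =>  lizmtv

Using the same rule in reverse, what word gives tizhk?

Each pair mirrors across the alphabet (s↔h, p↔k, r↔i): positions sum to 25. Letters are reflected about the middle of the alphabet (position → 25−position): Atbash.
Reversing it on tizhk: t↔g, i↔r, z↔a, h↔s, k↔p.

grasp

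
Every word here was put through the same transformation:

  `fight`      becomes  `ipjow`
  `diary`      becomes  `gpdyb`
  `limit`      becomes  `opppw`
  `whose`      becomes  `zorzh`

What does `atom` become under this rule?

A repeating key of period 2 is used — shifts +3, +7 over and over.
Applying it to atom: a+3=d, t+7=a, o+3=r, m+7=t.

dart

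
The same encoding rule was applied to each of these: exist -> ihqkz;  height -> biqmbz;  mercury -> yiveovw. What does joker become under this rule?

Treating letters as 0–25, the rule is x ↦ 15x + 0 (mod 26).
Applying it to joker: j(9)→15·9+0≡5=f; o(14)→15·14+0≡2=c; k(10)→15·10+0≡20=u; e(4)→15·4+0≡8=i; r(17)→15·17+0≡21=v (all mod 26).

fcuiv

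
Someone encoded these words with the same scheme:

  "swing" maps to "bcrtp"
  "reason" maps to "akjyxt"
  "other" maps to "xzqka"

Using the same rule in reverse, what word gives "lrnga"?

clear

A repeating key of period 2 is used — shifts +9, +6 over and over.
Undoing it on lrnga: l−9=c, r−6=l, n−9=e, g−6=a, a−9=r.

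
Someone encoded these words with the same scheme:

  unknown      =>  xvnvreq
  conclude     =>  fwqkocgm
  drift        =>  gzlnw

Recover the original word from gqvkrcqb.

discount

Shifts by position in unknown: pos 0: u→x (+3), pos 1: n→v (+8), pos 2: k→n (+3), pos 3: n→v (+8) — repeating every 2. It's a Vigenère-style cipher with numeric key [3,8]: position i shifts by key[i mod 2].
Decoding gqvkrcqb: g−3=d, q−8=i, v−3=s, k−8=c, r−3=o, c−8=u, q−3=n, b−8=t.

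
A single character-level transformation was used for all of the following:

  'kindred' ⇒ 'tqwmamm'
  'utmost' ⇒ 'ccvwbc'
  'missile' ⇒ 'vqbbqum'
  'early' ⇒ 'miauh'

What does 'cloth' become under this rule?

The shift depends on letter class: consonant k→t is +9, but vowel i→q is +8. The rule splits by letter class: vowels +8, consonants +9.
Applying it to cloth: c(cons)+9=l, l(cons)+9=u, o(vowel)+8=w, t(cons)+9=c, h(cons)+9=q.

luwcq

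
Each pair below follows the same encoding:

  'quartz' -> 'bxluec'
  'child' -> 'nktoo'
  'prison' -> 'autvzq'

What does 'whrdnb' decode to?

legacy

Shifts by position in quartz: pos 0: q→b (+11), pos 1: u→x (+3), pos 2: a→l (+11), pos 3: r→u (+3) — repeating every 2. The shifts repeat in a cycle of length 2: positions 0,1,… shift by +11, +3, then the pattern repeats.
Reversing it on whrdnb: w−11=l, h−3=e, r−11=g, d−3=a, n−11=c, b−3=y.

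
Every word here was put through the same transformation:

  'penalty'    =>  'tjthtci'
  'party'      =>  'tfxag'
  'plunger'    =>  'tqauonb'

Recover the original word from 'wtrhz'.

solar

In penalty: p→t is +4, e→j is +5, n→t is +6, a→h is +7 — the shift increases by 1 each position. Each letter shifts forward by (position + 4), i.e. 4, 5, 6, … — the shift grows by one for each successive letter.
Decoding wtrhz: w−4=s, t−5=o, r−6=l, h−7=a, z−8=r.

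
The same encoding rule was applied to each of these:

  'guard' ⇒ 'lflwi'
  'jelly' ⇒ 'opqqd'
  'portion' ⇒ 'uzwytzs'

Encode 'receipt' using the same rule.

The shift depends on letter class: consonant g→l is +5, but vowel u→f is +11. The rule splits by letter class: vowels +11, consonants +5.
Applying it to receipt: r(cons)+5=w, e(vowel)+11=p, c(cons)+5=h, e(vowel)+11=p, i(vowel)+11=t, p(cons)+5=u, t(cons)+5=y.

wphptuy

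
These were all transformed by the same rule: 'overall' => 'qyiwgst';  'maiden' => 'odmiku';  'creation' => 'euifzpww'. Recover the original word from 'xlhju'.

video

In overall: o→q is +2, v→y is +3, e→i is +4, r→w is +5 — the shift increases by 1 each position. Each letter shifts forward by (position + 2), i.e. 2, 3, 4, … — the shift grows by one for each successive letter.
Undoing it on xlhju: x−2=v, l−3=i, h−4=d, j−5=e, u−6=o.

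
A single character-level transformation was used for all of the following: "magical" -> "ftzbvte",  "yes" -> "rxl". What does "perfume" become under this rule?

ixkynfx

Every letter moves 19 places later in the alphabet, wrapping around z→a.
Applying it to perfume: p+19=i, e+19=x, r+19=k, f+19=y, u+19=n, m+19=f, e+19=x.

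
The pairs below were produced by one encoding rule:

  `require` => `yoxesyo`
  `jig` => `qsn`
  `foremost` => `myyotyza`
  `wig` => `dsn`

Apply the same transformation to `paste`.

wkzao

The shift depends on letter class: consonant r→y is +7, but vowel e→o is +10. Vowels shift forward by 10 and consonants shift forward by 7.
For paste: p(cons)+7=w, a(vowel)+10=k, s(cons)+7=z, t(cons)+7=a, e(vowel)+10=o.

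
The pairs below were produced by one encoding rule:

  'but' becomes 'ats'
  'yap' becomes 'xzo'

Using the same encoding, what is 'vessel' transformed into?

udrrdk

Compare letters: b→a is +25, u→t is +25, t→s is +25 — a constant shift. Each letter is shifted forward by 25 in the alphabet (a Caesar shift of +25).
On vessel: v+25=u, e+25=d, s+25=r, s+25=r, e+25=d, l+25=k.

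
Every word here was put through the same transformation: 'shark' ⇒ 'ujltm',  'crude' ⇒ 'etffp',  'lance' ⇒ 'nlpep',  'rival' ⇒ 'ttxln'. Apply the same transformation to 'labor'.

The shift depends on letter class: consonant s→u is +2, but vowel a→l is +11. The rule splits by letter class: vowels +11, consonants +2.
On labor: l(cons)+2=n, a(vowel)+11=l, b(cons)+2=d, o(vowel)+11=z, r(cons)+2=t.

nldzt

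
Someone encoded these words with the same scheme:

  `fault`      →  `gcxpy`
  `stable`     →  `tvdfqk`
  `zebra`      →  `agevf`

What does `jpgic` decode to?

index

Each letter shifts forward by (position + 1), i.e. 1, 2, 3, … — the shift grows by one for each successive letter.
Decoding jpgic: j−1=i, p−2=n, g−3=d, i−4=e, c−5=x.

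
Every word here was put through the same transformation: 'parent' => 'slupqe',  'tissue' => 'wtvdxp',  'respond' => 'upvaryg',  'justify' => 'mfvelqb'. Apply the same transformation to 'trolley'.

wcrwopb

Shifts by position in parent: pos 0: p→s (+3), pos 1: a→l (+11), pos 2: r→u (+3), pos 3: e→p (+11) — repeating every 2. It's a Vigenère-style cipher with numeric key [3,11]: position i shifts by key[i mod 2].
On trolley: t+3=w, r+11=c, o+3=r, l+11=w, l+3=o, e+11=p, y+3=b.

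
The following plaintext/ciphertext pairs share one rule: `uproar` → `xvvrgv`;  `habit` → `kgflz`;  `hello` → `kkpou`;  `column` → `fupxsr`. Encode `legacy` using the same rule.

Shifts by position in uproar: pos 0: u→x (+3), pos 1: p→v (+6), pos 2: r→v (+4), pos 3: o→r (+3), pos 4: a→g (+6), pos 5: r→v (+4) — repeating every 3. It's a Vigenère-style cipher with numeric key [3,6,4]: position i shifts by key[i mod 3].
On legacy: l+3=o, e+6=k, g+4=k, a+3=d, c+6=i, y+4=c.

okkdic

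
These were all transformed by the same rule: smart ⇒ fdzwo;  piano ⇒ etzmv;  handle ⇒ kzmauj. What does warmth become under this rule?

pzwdok

s(18)→f(5) and m(12)→d(3) fit y≡9x+25 (mod 26); the inverse of 9 mod 26 is 3. Treating letters as 0–25, the rule is x ↦ 9x + 25 (mod 26).
On warmth: w(22)→9·22+25≡15=p; a(0)→9·0+25≡25=z; r(17)→9·17+25≡22=w; m(12)→9·12+25≡3=d; t(19)→9·19+25≡14=o; h(7)→9·7+25≡10=k (all mod 26).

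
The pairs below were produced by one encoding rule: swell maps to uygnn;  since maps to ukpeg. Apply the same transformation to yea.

agc

Every letter moves 2 places later in the alphabet, wrapping around z→a.
For yea: y+2=a, e+2=g, a+2=c.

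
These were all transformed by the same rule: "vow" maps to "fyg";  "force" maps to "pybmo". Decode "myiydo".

coyote

Compare letters: v→f is +10, o→y is +10, w→g is +10 — a constant shift. Each letter is shifted forward by 10 in the alphabet (a Caesar shift of +10).
Undoing it on myiydo: m−10=c, y−10=o, i−10=y, y−10=o, d−10=t, o−10=e.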